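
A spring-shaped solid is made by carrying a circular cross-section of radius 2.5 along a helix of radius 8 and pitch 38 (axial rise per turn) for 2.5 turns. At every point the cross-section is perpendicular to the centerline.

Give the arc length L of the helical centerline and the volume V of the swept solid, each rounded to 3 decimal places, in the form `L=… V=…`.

L=157.532 V=3093.136

2πR = 2π·8 = 50.265482
per-turn = √(50.265482² + 38²) = √(2526.6187 + 1444) = √3970.6187 = 63.012846
L = 2.5 × 63.012846 = 157.532114
V = π·2.5² × L = 19.634954 × 157.532114 = 3093.135832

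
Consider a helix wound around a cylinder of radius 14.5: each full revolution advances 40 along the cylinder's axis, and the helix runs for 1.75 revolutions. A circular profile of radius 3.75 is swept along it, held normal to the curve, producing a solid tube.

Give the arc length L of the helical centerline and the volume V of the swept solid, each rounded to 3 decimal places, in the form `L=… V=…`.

2πR = 2π·14.5 = 91.106187
per-turn = √(91.106187² + 40²) = √(8300.3373 + 1600) = √9900.3373 = 99.500439
L = 1.75 × 99.500439 = 174.125768
V = π·3.75² × L = 44.178647 × 174.125768 = 7692.640772

L=174.126 V=7692.641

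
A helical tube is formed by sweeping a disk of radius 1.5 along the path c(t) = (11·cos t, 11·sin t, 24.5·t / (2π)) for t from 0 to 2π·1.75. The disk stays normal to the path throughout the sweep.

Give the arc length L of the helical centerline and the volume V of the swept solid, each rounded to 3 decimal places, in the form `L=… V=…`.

L=128.326 V=907.081

2πR = 2π·11 = 69.115038
per-turn = √(69.115038² + 24.5²) = √(4776.8885 + 600.25) = √5377.1385 = 73.328975
L = 1.75 × 73.328975 = 128.325706
V = π·1.5² × L = 7.068583 × 128.325706 = 907.080962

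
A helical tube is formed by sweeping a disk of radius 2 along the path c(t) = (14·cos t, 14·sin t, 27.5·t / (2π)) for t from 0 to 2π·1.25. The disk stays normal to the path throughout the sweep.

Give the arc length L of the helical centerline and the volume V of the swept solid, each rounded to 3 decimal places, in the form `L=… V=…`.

2πR = 2π·14 = 87.964594
per-turn = √(87.964594² + 27.5²) = √(7737.7699 + 756.25) = √8494.0199 = 92.163007
L = 1.25 × 92.163007 = 115.203759
V = π·2² × L = 12.566371 × 115.203759 = 1447.693128

L=115.204 V=1447.693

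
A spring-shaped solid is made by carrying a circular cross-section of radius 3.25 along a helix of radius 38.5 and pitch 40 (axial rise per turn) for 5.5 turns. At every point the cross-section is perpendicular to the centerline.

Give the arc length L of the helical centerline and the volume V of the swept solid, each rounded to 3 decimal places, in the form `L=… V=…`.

L=1348.531 V=44748.401

2πR = 2π·38.5 = 241.902634
per-turn = √(241.902634² + 40²) = √(58516.8845 + 1600) = √60116.8845 = 245.187448
L = 5.5 × 245.187448 = 1348.530962
V = π·3.25² × L = 33.183072 × 1348.530962 = 44748.400556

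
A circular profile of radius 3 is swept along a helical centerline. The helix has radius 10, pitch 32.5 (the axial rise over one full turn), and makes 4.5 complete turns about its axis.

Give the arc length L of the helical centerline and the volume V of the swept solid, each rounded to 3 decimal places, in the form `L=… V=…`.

L=318.328 V=9000.518

2πR = 2π·10 = 62.831853
per-turn = √(62.831853² + 32.5²) = √(3947.8418 + 1056.25) = √5004.0918 = 70.739605
L = 4.5 × 70.739605 = 318.328224
V = π·3² × L = 28.274334 × 318.328224 = 9000.518487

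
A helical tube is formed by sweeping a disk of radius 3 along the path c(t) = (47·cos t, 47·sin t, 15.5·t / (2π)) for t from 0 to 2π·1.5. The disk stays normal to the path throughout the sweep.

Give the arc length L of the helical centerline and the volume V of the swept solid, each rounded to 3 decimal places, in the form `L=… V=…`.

L=443.574 V=12541.768

2πR = 2π·47 = 295.309709
per-turn = √(295.309709² + 15.5²) = √(87207.8245 + 240.25) = √87448.0745 = 295.716206
L = 1.5 × 295.716206 = 443.574309
V = π·3² × L = 28.274334 × 443.574309 = 12541.768114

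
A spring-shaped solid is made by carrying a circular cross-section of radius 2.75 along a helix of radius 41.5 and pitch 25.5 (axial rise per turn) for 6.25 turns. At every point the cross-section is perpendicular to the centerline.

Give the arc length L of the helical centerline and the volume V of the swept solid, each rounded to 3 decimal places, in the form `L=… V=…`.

2πR = 2π·41.5 = 260.752190
per-turn = √(260.752190² + 25.5²) = √(67991.7047 + 650.25) = √68641.9547 = 261.996097
L = 6.25 × 261.996097 = 1637.475605
V = π·2.75² × L = 23.758294 × 1637.475605 = 38903.627561

L=1637.476 V=38903.628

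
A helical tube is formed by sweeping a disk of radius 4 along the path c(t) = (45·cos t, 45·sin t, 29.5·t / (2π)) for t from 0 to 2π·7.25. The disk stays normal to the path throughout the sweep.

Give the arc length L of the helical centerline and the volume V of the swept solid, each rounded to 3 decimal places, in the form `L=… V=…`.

2πR = 2π·45 = 282.743339
per-turn = √(282.743339² + 29.5²) = √(79943.7956 + 870.25) = √80814.0456 = 284.278113
L = 7.25 × 284.278113 = 2061.016321
V = π·4² × L = 50.265482 × 2061.016321 = 103597.979715

L=2061.016 V=103597.980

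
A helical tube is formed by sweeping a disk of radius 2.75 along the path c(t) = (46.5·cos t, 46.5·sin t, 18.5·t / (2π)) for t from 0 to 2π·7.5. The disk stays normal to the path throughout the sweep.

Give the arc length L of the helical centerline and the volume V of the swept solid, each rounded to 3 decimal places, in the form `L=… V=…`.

L=2195.649 V=52164.882

2πR = 2π·46.5 = 292.168117
per-turn = √(292.168117² + 18.5²) = √(85362.2085 + 342.25) = √85704.4585 = 292.753238
L = 7.5 × 292.753238 = 2195.649286
V = π·2.75² × L = 23.758294 × 2195.649286 = 52164.882238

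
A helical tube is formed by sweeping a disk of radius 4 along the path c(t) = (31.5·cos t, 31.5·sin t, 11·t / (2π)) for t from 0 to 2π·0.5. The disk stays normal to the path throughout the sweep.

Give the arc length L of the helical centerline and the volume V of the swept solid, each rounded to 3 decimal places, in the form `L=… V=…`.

L=99.113 V=4981.957

2πR = 2π·31.5 = 197.920337
per-turn = √(197.920337² + 11²) = √(39172.4599 + 121) = √39293.4599 = 198.225780
L = 0.5 × 198.225780 = 99.112890
V = π·4² × L = 50.265482 × 99.112890 = 4981.957234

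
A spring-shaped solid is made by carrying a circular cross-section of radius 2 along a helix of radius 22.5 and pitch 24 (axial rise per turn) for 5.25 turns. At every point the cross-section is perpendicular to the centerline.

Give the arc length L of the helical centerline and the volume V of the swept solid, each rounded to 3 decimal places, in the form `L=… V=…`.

2πR = 2π·22.5 = 141.371669
per-turn = √(141.371669² + 24²) = √(19985.9489 + 576) = √20561.9489 = 143.394382
L = 5.25 × 143.394382 = 752.820508
V = π·2² × L = 12.566371 × 752.820508 = 9460.221507

L=752.821 V=9460.222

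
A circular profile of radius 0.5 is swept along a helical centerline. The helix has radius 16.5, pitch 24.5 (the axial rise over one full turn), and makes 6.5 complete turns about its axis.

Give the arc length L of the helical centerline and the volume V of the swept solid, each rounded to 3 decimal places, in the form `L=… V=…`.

L=692.433 V=543.836

2πR = 2π·16.5 = 103.672558
per-turn = √(103.672558² + 24.5²) = √(10747.9992 + 600.25) = √11348.2492 = 106.528162
L = 6.5 × 106.528162 = 692.433050
V = π·0.5² × L = 0.785398 × 692.433050 = 543.835646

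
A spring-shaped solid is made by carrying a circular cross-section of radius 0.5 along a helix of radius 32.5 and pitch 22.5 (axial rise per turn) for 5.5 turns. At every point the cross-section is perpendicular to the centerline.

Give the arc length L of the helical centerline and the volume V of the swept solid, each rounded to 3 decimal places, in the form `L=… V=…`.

L=1129.916 V=887.434

2πR = 2π·32.5 = 204.203522
per-turn = √(204.203522² + 22.5²) = √(41699.0786 + 506.25) = √42205.3286 = 205.439355
L = 5.5 × 205.439355 = 1129.916453
V = π·0.5² × L = 0.785398 × 1129.916453 = 887.434307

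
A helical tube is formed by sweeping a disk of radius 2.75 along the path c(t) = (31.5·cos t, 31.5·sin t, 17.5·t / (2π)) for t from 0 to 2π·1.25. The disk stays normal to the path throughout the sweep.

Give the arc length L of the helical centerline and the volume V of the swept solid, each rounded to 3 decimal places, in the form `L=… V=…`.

L=248.366 V=5900.744

2πR = 2π·31.5 = 197.920337
per-turn = √(197.920337² + 17.5²) = √(39172.4599 + 306.25) = √39478.7099 = 198.692501
L = 1.25 × 198.692501 = 248.365626
V = π·2.75² × L = 23.758294 × 248.365626 = 5900.743672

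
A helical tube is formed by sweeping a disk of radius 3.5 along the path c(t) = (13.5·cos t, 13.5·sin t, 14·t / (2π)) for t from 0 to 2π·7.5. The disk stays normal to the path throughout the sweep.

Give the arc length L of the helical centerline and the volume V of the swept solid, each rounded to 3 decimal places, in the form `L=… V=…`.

2πR = 2π·13.5 = 84.823002
per-turn = √(84.823002² + 14²) = √(7194.9416 + 196) = √7390.9416 = 85.970586
L = 7.5 × 85.970586 = 644.779393
V = π·3.5² × L = 38.484510 × 644.779393 = 24814.018997

L=644.779 V=24814.019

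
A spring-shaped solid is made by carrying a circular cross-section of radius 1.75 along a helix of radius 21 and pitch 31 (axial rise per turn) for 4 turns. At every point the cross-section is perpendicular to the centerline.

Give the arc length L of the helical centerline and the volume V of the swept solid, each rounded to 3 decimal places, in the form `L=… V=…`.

L=542.158 V=5216.175

2πR = 2π·21 = 131.946891
per-turn = √(131.946891² + 31²) = √(17409.9822 + 961) = √18370.9822 = 135.539596
L = 4 × 135.539596 = 542.158385
V = π·1.75² × L = 9.621128 × 542.158385 = 5216.174950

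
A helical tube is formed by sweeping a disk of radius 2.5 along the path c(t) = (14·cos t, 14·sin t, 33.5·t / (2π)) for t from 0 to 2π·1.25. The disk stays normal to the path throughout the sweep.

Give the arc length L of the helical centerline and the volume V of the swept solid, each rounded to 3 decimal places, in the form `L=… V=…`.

L=117.660 V=2310.241

2πR = 2π·14 = 87.964594
per-turn = √(87.964594² + 33.5²) = √(7737.7699 + 1122.25) = √8860.0199 = 94.127678
L = 1.25 × 94.127678 = 117.659598
V = π·2.5² × L = 19.634954 × 117.659598 = 2310.240806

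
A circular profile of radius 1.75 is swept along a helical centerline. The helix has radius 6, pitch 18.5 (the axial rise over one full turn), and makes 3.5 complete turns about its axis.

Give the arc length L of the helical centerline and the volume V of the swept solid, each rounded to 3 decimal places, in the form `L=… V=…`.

L=146.978 V=1414.094

2πR = 2π·6 = 37.699112
per-turn = √(37.699112² + 18.5²) = √(1421.2230 + 342.25) = √1763.4730 = 41.993726
L = 3.5 × 41.993726 = 146.978041
V = π·1.75² × L = 9.621128 × 146.978041 = 1414.094477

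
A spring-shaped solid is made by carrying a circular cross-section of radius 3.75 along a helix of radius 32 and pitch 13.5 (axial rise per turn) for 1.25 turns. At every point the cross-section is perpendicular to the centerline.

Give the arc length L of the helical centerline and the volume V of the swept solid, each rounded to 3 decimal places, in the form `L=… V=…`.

2πR = 2π·32 = 201.061930
per-turn = √(201.061930² + 13.5²) = √(40425.8996 + 182.25) = √40608.1496 = 201.514639
L = 1.25 × 201.514639 = 251.893298
V = π·3.75² × L = 44.178647 × 251.893298 = 11128.305035

L=251.893 V=11128.305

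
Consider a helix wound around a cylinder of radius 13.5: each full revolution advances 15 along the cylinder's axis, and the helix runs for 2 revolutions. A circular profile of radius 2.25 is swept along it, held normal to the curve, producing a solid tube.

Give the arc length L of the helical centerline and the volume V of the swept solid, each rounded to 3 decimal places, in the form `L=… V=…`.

2πR = 2π·13.5 = 84.823002
per-turn = √(84.823002² + 15²) = √(7194.9416 + 225) = √7419.9416 = 86.139083
L = 2 × 86.139083 = 172.278166
V = π·2.25² × L = 15.904313 × 172.278166 = 2739.965840

L=172.278 V=2739.966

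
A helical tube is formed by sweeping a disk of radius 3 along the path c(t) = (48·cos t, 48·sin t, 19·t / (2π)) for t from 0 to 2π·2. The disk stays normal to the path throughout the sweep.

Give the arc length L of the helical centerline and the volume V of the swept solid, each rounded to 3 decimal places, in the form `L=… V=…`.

2πR = 2π·48 = 301.592895
per-turn = √(301.592895² + 19²) = √(90958.2742 + 361) = √91319.2742 = 302.190791
L = 2 × 302.190791 = 604.381582
V = π·3² × L = 28.274334 × 604.381582 = 17088.486641

L=604.382 V=17088.487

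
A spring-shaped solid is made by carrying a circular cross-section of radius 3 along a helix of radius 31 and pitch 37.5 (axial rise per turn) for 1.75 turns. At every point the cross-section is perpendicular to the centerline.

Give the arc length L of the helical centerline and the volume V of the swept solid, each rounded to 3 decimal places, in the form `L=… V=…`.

L=347.123 V=9814.660

2πR = 2π·31 = 194.778745
per-turn = √(194.778745² + 37.5²) = √(37938.7593 + 1406.25) = √39345.0093 = 198.355765
L = 1.75 × 198.355765 = 347.122588
V = π·3² × L = 28.274334 × 347.122588 = 9814.659949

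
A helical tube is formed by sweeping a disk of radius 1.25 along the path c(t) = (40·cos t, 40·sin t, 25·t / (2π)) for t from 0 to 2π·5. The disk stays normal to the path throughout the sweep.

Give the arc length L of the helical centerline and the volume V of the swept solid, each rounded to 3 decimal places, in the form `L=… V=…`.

L=1262.839 V=6198.945

2πR = 2π·40 = 251.327412
per-turn = √(251.327412² + 25²) = √(63165.4682 + 625) = √63790.4682 = 252.567750
L = 5 × 252.567750 = 1262.838748
V = π·1.25² × L = 4.908739 × 1262.838748 = 6198.945210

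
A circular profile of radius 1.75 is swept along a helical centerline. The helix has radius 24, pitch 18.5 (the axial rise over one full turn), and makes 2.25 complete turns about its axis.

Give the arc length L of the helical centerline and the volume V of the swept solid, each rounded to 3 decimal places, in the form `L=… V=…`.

2πR = 2π·24 = 150.796447
per-turn = √(150.796447² + 18.5²) = √(22739.5685 + 342.25) = √23081.8185 = 151.927017
L = 2.25 × 151.927017 = 341.835789
V = π·1.75² × L = 9.621128 × 341.835789 = 3288.845707

L=341.836 V=3288.846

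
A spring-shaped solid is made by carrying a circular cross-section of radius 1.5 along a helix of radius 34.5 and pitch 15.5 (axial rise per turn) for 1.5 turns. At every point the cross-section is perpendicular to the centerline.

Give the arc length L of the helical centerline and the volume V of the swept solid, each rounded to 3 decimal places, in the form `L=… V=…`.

L=325.985 V=2304.252

2πR = 2π·34.5 = 216.769893
per-turn = √(216.769893² + 15.5²) = √(46989.1866 + 240.25) = √47229.4366 = 217.323346
L = 1.5 × 217.323346 = 325.985018
V = π·1.5² × L = 7.068583 × 325.985018 = 2304.252313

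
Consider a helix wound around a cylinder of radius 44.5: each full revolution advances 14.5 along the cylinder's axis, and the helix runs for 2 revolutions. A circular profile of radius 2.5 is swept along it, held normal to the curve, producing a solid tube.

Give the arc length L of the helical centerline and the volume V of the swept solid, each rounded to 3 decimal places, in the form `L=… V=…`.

2πR = 2π·44.5 = 279.601746
per-turn = √(279.601746² + 14.5²) = √(78177.1365 + 210.25) = √78387.3865 = 279.977475
L = 2 × 279.977475 = 559.954950
V = π·2.5² × L = 19.634954 × 559.954950 = 10994.689730

L=559.955 V=10994.690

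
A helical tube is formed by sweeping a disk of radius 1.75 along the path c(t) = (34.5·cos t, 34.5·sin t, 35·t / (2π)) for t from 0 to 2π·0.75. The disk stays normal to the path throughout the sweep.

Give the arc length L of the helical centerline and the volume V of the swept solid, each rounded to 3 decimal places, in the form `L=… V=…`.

2πR = 2π·34.5 = 216.769893
per-turn = √(216.769893² + 35²) = √(46989.1866 + 1225) = √48214.1866 = 219.577291
L = 0.75 × 219.577291 = 164.682968
V = π·1.75² × L = 9.621128 × 164.682968 = 1584.435832

L=164.683 V=1584.436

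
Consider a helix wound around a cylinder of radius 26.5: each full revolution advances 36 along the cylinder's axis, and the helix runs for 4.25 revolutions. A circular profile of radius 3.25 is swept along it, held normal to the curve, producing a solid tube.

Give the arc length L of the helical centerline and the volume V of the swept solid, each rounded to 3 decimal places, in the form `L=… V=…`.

2πR = 2π·26.5 = 166.504411
per-turn = √(166.504411² + 36²) = √(27723.7188 + 1296) = √29019.7188 = 170.351750
L = 4.25 × 170.351750 = 723.994938
V = π·3.25² × L = 33.183072 × 723.994938 = 24024.376445

L=723.995 V=24024.376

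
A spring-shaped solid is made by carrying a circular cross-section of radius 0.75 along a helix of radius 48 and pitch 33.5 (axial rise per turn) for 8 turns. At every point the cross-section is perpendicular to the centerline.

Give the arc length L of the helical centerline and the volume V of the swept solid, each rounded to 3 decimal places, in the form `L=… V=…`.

L=2427.582 V=4289.891

2πR = 2π·48 = 301.592895
per-turn = √(301.592895² + 33.5²) = √(90958.2742 + 1122.25) = √92080.5242 = 303.447729
L = 8 × 303.447729 = 2427.581831
V = π·0.75² × L = 1.767146 × 2427.581831 = 4289.891201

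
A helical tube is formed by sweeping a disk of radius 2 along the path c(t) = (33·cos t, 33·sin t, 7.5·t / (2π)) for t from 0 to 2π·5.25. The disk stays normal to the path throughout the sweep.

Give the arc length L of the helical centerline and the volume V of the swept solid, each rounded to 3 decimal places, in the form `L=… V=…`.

L=1089.274 V=13688.218

2πR = 2π·33 = 207.345115
per-turn = √(207.345115² + 7.5²) = √(42991.9968 + 56.25) = √43048.2468 = 207.480714
L = 5.25 × 207.480714 = 1089.273750
V = π·2² × L = 12.566371 × 1089.273750 = 13688.217638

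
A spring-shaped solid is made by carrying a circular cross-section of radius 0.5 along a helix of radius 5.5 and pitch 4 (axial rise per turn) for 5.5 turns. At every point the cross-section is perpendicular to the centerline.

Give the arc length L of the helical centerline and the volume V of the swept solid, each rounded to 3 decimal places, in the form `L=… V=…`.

L=191.335 V=150.274

2πR = 2π·5.5 = 34.557519
per-turn = √(34.557519² + 4²) = √(1194.2221 + 16) = √1210.2221 = 34.788247
L = 5.5 × 34.788247 = 191.335359
V = π·0.5² × L = 0.785398 × 191.335359 = 150.274439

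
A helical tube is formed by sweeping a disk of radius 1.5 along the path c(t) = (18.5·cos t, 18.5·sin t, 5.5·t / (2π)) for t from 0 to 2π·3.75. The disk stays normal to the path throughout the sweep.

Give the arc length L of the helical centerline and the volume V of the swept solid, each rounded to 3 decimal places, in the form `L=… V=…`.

2πR = 2π·18.5 = 116.238928
per-turn = √(116.238928² + 5.5²) = √(13511.4884 + 30.25) = √13541.7384 = 116.368975
L = 3.75 × 116.368975 = 436.383658
V = π·1.5² × L = 7.068583 × 436.383658 = 3084.614309

L=436.384 V=3084.614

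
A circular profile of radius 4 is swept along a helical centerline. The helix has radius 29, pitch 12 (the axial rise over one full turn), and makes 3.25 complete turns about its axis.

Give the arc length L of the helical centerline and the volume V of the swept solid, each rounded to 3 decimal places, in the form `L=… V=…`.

L=593.473 V=29831.209

2πR = 2π·29 = 182.212374
per-turn = √(182.212374² + 12²) = √(33201.3492 + 144) = √33345.3492 = 182.607090
L = 3.25 × 182.607090 = 593.473041
V = π·4² × L = 50.265482 × 593.473041 = 29831.208756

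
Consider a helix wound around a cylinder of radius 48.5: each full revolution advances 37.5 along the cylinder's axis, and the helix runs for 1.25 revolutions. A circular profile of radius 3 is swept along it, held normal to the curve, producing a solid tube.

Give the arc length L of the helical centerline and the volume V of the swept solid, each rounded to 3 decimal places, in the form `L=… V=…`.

L=383.791 V=10851.447

2πR = 2π·48.5 = 304.734487
per-turn = √(304.734487² + 37.5²) = √(92863.1078 + 1406.25) = √94269.3578 = 307.033154
L = 1.25 × 307.033154 = 383.791443
V = π·3² × L = 28.274334 × 383.791443 = 10851.447395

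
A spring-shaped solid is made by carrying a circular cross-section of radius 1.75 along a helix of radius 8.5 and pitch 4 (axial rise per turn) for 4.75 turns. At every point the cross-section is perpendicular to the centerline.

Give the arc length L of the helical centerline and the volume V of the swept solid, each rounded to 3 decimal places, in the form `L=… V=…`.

2πR = 2π·8.5 = 53.407075
per-turn = √(53.407075² + 4²) = √(2852.3157 + 16) = √2868.3157 = 53.556659
L = 4.75 × 53.556659 = 254.394128
V = π·1.75² × L = 9.621128 × 254.394128 = 2447.558341

L=254.394 V=2447.558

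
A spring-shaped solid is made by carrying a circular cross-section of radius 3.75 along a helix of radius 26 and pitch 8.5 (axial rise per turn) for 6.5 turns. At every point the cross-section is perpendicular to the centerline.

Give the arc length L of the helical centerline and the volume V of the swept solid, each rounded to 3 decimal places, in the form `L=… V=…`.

2πR = 2π·26 = 163.362818
per-turn = √(163.362818² + 8.5²) = √(26687.4103 + 72.25) = √26759.6603 = 163.583802
L = 6.5 × 163.583802 = 1063.294713
V = π·3.75² × L = 44.178647 × 1063.294713 = 46974.921475

L=1063.295 V=46974.921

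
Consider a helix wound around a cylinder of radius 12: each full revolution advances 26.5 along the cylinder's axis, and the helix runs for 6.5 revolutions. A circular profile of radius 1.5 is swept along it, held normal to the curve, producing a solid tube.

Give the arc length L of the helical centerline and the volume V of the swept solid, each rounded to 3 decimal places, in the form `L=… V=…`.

L=519.477 V=3671.969

2πR = 2π·12 = 75.398224
per-turn = √(75.398224² + 26.5²) = √(5684.8921 + 702.25) = √6387.1421 = 79.919598
L = 6.5 × 79.919598 = 519.477387
V = π·1.5² × L = 7.068583 × 519.477387 = 3671.969268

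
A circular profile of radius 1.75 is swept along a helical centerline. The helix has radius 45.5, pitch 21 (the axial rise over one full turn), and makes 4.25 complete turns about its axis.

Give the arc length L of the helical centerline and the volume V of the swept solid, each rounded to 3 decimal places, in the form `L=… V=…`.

L=1218.285 V=11721.271

2πR = 2π·45.5 = 285.884931
per-turn = √(285.884931² + 21²) = √(81730.1940 + 441) = √82171.1940 = 286.655183
L = 4.25 × 286.655183 = 1218.284529
V = π·1.75² × L = 9.621128 × 1218.284529 = 11721.270782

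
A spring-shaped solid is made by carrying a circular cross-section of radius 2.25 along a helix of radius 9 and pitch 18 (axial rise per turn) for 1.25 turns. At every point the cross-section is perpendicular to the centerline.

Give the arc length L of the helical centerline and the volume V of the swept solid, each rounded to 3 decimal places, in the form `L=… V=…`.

L=74.180 V=1179.789

2πR = 2π·9 = 56.548668
per-turn = √(56.548668² + 18²) = √(3197.7518 + 324) = √3521.7518 = 59.344350
L = 1.25 × 59.344350 = 74.180437
V = π·2.25² × L = 15.904313 × 74.180437 = 1179.788874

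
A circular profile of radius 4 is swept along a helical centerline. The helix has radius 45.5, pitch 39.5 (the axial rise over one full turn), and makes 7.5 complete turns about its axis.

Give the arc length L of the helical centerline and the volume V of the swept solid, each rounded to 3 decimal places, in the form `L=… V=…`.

L=2164.506 V=108799.953

2πR = 2π·45.5 = 285.884931
per-turn = √(285.884931² + 39.5²) = √(81730.1940 + 1560.25) = √83290.4440 = 288.600839
L = 7.5 × 288.600839 = 2164.506290
V = π·4² × L = 50.265482 × 2164.506290 = 108799.952927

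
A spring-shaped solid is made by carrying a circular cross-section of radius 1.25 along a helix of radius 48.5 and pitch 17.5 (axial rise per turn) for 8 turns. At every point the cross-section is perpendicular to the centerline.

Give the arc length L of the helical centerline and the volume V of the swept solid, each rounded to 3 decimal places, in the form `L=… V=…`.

L=2441.892 V=11986.612

2πR = 2π·48.5 = 304.734487
per-turn = √(304.734487² + 17.5²) = √(92863.1078 + 306.25) = √93169.3578 = 305.236560
L = 8 × 305.236560 = 2441.892483
V = π·1.25² × L = 4.908739 × 2441.892483 = 11986.611697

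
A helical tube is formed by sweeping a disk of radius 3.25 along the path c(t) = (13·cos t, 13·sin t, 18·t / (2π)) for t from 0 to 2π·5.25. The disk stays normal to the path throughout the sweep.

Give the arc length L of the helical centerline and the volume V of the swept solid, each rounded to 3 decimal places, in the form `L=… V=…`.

2πR = 2π·13 = 81.681409
per-turn = √(81.681409² + 18²) = √(6671.8526 + 324) = √6995.8526 = 83.641213
L = 5.25 × 83.641213 = 439.116370
V = π·3.25² × L = 33.183072 × 439.116370 = 14571.230307

L=439.116 V=14571.230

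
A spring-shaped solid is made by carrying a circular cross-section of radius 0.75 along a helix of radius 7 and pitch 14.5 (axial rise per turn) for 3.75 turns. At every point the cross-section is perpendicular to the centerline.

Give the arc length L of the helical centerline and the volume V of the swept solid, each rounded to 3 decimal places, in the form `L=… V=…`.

L=173.666 V=306.892

2πR = 2π·7 = 43.982297
per-turn = √(43.982297² + 14.5²) = √(1934.4425 + 210.25) = √2144.6925 = 46.310824
L = 3.75 × 46.310824 = 173.665592
V = π·0.75² × L = 1.767146 × 173.665592 = 306.892433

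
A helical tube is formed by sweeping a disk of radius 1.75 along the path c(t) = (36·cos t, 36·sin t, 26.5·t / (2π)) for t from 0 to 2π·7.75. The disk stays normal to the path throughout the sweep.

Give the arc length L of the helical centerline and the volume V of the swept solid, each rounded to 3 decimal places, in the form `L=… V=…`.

2πR = 2π·36 = 226.194671
per-turn = √(226.194671² + 26.5²) = √(51164.0292 + 702.25) = √51866.2792 = 227.741694
L = 7.75 × 227.741694 = 1764.998129
V = π·1.75² × L = 9.621128 × 1764.998129 = 16981.272039

L=1764.998 V=16981.272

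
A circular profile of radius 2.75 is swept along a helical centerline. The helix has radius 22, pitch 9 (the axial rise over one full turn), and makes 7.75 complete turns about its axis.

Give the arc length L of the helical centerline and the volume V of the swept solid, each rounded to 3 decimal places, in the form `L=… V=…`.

2πR = 2π·22 = 138.230077
per-turn = √(138.230077² + 9²) = √(19107.5541 + 81) = √19188.5541 = 138.522757
L = 7.75 × 138.522757 = 1073.551364
V = π·2.75² × L = 23.758294 × 1073.551364 = 25505.749413

L=1073.551 V=25505.749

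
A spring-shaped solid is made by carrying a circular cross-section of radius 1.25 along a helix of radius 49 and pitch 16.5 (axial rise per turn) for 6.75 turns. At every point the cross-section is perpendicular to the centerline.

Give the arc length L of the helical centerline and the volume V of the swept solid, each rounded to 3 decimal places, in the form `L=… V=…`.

2πR = 2π·49 = 307.876080
per-turn = √(307.876080² + 16.5²) = √(94787.6807 + 272.25) = √95059.9307 = 308.317905
L = 6.75 × 308.317905 = 2081.145860
V = π·1.25² × L = 4.908739 × 2081.145860 = 10215.800852

L=2081.146 V=10215.801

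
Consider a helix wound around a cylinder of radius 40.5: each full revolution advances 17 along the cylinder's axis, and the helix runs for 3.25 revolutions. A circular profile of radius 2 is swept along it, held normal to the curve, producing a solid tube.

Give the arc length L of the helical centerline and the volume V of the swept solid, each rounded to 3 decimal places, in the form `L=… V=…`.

2πR = 2π·40.5 = 254.469005
per-turn = √(254.469005² + 17²) = √(64754.4745 + 289) = √65043.4745 = 255.036222
L = 3.25 × 255.036222 = 828.867721
V = π·2² × L = 12.566371 × 828.867721 = 10415.858974

L=828.868 V=10415.859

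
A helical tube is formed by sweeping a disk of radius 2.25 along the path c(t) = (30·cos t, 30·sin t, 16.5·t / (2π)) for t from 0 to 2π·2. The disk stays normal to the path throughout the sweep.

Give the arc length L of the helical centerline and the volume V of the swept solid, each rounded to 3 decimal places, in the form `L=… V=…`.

2πR = 2π·30 = 188.495559
per-turn = √(188.495559² + 16.5²) = √(35530.5758 + 272.25) = √35802.8258 = 189.216347
L = 2 × 189.216347 = 378.432693
V = π·2.25² × L = 15.904313 × 378.432693 = 6018.711932

L=378.433 V=6018.712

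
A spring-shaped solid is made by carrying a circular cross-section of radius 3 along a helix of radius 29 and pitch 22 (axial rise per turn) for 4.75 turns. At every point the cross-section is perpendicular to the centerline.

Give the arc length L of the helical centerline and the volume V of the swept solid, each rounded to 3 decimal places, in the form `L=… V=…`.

2πR = 2π·29 = 182.212374
per-turn = √(182.212374² + 22²) = √(33201.3492 + 484) = √33685.3492 = 183.535689
L = 4.75 × 183.535689 = 871.794524
V = π·3² × L = 28.274334 × 871.794524 = 24649.409438

L=871.795 V=24649.409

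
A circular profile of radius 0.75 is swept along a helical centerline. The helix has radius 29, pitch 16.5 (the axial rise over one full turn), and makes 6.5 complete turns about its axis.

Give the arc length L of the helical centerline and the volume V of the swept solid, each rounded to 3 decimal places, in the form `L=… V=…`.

L=1189.226 V=2101.537

2πR = 2π·29 = 182.212374
per-turn = √(182.212374² + 16.5²) = √(33201.3492 + 272.25) = √33473.5992 = 182.957916
L = 6.5 × 182.957916 = 1189.226457
V = π·0.75² × L = 1.767146 × 1189.226457 = 2101.536619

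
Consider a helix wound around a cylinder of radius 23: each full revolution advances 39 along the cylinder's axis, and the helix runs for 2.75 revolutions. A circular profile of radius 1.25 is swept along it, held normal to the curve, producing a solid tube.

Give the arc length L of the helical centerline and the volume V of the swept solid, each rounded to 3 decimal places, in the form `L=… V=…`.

2πR = 2π·23 = 144.513262
per-turn = √(144.513262² + 39²) = √(20884.0829 + 1521) = √22405.0829 = 149.683275
L = 2.75 × 149.683275 = 411.629007
V = π·1.25² × L = 4.908739 × 411.629007 = 2020.579164

L=411.629 V=2020.579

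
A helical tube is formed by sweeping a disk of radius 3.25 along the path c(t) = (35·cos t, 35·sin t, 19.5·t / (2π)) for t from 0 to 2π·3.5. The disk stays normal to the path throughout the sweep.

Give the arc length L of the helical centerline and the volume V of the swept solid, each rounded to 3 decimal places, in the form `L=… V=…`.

L=772.710 V=25640.899

2πR = 2π·35 = 219.911486
per-turn = √(219.911486² + 19.5²) = √(48361.0616 + 380.25) = √48741.3116 = 220.774345
L = 3.5 × 220.774345 = 772.710209
V = π·3.25² × L = 33.183072 × 772.710209 = 25640.898803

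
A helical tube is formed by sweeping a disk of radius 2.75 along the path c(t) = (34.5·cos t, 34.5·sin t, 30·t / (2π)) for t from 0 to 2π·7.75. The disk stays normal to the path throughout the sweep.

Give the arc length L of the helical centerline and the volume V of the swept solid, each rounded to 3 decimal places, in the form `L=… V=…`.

2πR = 2π·34.5 = 216.769893
per-turn = √(216.769893² + 30²) = √(46989.1866 + 900) = √47889.1866 = 218.835981
L = 7.75 × 218.835981 = 1695.978852
V = π·2.75² × L = 23.758294 × 1695.978852 = 40293.564941

L=1695.979 V=40293.565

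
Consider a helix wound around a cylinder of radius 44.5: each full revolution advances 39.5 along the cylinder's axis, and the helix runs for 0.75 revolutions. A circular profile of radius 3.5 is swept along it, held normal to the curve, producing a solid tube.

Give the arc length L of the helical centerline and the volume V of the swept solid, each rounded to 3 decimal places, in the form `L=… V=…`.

2πR = 2π·44.5 = 279.601746
per-turn = √(279.601746² + 39.5²) = √(78177.1365 + 1560.25) = √79737.3865 = 282.378091
L = 0.75 × 282.378091 = 211.783568
V = π·3.5² × L = 38.484510 × 211.783568 = 8150.386861

L=211.784 V=8150.387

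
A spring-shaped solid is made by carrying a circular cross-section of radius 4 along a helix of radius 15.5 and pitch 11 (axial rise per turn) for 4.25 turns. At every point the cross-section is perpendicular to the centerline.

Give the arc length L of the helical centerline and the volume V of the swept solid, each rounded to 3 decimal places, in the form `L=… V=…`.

L=416.537 V=20937.415

2πR = 2π·15.5 = 97.389372
per-turn = √(97.389372² + 11²) = √(9484.6898 + 121) = √9605.6898 = 98.008621
L = 4.25 × 98.008621 = 416.536640
V = π·4² × L = 50.265482 × 416.536640 = 20937.415176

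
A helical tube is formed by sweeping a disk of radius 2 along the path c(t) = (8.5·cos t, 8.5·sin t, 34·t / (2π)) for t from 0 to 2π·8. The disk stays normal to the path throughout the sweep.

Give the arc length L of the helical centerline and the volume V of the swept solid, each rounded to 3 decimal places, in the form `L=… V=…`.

L=506.490 V=6364.742

2πR = 2π·8.5 = 53.407075
per-turn = √(53.407075² + 34²) = √(2852.3157 + 1156) = √4008.3157 = 63.311260
L = 8 × 63.311260 = 506.490082
V = π·2² × L = 12.566371 × 506.490082 = 6364.742081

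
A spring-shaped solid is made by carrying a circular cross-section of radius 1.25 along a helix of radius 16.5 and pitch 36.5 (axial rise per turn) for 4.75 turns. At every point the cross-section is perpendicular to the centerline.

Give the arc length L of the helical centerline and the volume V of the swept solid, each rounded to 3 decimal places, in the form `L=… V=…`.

L=522.073 V=2562.722

2πR = 2π·16.5 = 103.672558
per-turn = √(103.672558² + 36.5²) = √(10747.9992 + 1332.25) = √12080.2492 = 109.910187
L = 4.75 × 109.910187 = 522.073388
V = π·1.25² × L = 4.908739 × 522.073388 = 2562.721750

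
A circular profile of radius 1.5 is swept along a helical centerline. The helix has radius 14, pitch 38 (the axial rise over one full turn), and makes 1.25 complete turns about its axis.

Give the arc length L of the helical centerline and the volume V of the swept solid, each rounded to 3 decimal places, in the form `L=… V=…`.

2πR = 2π·14 = 87.964594
per-turn = √(87.964594² + 38²) = √(7737.7699 + 1444) = √9181.7699 = 95.821552
L = 1.25 × 95.821552 = 119.776940
V = π·1.5² × L = 7.068583 × 119.776940 = 846.653299

L=119.777 V=846.653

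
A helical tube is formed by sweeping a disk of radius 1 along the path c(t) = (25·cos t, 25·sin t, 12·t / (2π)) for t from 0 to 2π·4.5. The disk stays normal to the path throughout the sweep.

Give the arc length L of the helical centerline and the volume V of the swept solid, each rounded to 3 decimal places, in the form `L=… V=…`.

2πR = 2π·25 = 157.079633
per-turn = √(157.079633² + 12²) = √(24674.0110 + 144) = √24818.0110 = 157.537332
L = 4.5 × 157.537332 = 708.917994
V = π·1² × L = 3.141593 × 708.917994 = 2227.131563

L=708.918 V=2227.132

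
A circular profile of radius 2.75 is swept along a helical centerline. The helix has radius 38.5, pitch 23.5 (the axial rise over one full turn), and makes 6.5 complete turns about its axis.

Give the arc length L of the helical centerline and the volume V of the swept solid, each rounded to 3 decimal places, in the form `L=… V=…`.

2πR = 2π·38.5 = 241.902634
per-turn = √(241.902634² + 23.5²) = √(58516.8845 + 552.25) = √59069.1345 = 243.041425
L = 6.5 × 243.041425 = 1579.769266
V = π·2.75² × L = 23.758294 × 1579.769266 = 37532.623363

L=1579.769 V=37532.623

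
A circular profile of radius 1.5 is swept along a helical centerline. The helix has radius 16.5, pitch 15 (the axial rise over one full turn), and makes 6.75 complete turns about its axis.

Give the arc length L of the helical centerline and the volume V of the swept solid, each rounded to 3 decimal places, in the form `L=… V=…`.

2πR = 2π·16.5 = 103.672558
per-turn = √(103.672558² + 15²) = √(10747.9992 + 225) = √10972.9992 = 104.752084
L = 6.75 × 104.752084 = 707.076570
V = π·1.5² × L = 7.068583 × 707.076570 = 4998.029755

L=707.077 V=4998.030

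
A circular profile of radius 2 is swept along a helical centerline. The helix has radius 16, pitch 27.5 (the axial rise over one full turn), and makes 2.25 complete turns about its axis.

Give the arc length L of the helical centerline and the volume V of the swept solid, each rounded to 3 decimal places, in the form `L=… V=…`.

L=234.505 V=2946.875

2πR = 2π·16 = 100.530965
per-turn = √(100.530965² + 27.5²) = √(10106.4749 + 756.25) = √10862.7249 = 104.224397
L = 2.25 × 104.224397 = 234.504893
V = π·2² × L = 12.566371 × 234.504893 = 2946.875396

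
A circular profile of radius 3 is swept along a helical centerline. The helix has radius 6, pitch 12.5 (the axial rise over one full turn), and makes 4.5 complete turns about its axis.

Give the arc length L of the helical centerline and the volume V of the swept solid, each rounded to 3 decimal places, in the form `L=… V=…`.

L=178.728 V=5053.426

2πR = 2π·6 = 37.699112
per-turn = √(37.699112² + 12.5²) = √(1421.2230 + 156.25) = √1577.4730 = 39.717415
L = 4.5 × 39.717415 = 178.728366
V = π·3² × L = 28.274334 × 178.728366 = 5053.425504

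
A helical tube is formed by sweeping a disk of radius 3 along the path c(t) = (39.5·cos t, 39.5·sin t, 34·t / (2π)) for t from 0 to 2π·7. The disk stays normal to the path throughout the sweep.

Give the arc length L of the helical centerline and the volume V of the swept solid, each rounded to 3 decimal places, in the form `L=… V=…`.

2πR = 2π·39.5 = 248.185820
per-turn = √(248.185820² + 34²) = √(61596.2011 + 1156) = √62752.2011 = 250.503894
L = 7 × 250.503894 = 1753.527260
V = π·3² × L = 28.274334 × 1753.527260 = 49579.815227

L=1753.527 V=49579.815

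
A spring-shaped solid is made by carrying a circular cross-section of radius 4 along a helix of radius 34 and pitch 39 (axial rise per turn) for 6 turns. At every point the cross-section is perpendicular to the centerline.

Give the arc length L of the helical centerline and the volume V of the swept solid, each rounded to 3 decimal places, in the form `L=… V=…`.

L=1302.954 V=65493.625

2πR = 2π·34 = 213.628300
per-turn = √(213.628300² + 39²) = √(45637.0508 + 1521) = √47158.0508 = 217.159045
L = 6 × 217.159045 = 1302.954269
V = π·4² × L = 50.265482 × 1302.954269 = 65493.624950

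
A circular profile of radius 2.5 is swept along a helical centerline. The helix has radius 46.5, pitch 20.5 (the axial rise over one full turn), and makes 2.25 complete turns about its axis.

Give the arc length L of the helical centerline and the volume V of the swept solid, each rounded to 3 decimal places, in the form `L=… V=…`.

L=658.994 V=12939.326

2πR = 2π·46.5 = 292.168117
per-turn = √(292.168117² + 20.5²) = √(85362.2085 + 420.25) = √85782.4585 = 292.886426
L = 2.25 × 292.886426 = 658.994458
V = π·2.5² × L = 19.634954 × 658.994458 = 12939.325930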